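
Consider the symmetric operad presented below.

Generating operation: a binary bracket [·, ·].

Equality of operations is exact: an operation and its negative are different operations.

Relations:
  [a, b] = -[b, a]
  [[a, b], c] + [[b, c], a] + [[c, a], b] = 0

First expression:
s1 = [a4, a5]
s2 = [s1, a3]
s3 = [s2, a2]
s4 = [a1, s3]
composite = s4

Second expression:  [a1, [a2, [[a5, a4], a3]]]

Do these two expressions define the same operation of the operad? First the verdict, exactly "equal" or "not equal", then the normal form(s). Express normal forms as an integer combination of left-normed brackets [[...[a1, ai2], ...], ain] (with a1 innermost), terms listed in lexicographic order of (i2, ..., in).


equal; both compose to [[[[a1, a2], a3], a4], a5] - [[[[a1, a2], a3], a5], a4] - [[[[a1, a2], a4], a5], a3] + [[[[a1, a2], a5], a4], a3] - [[[[a1, a3], a4], a5], a2] + [[[[a1, a3], a5], a4], a2] + [[[[a1, a4], a5], a3], a2] - [[[[a1, a5], a4], a3], a2]

The first composite normalizes to [[[[a1, a2], a3], a4], a5] - [[[[a1, a2], a3], a5], a4] - [[[[a1, a2], a4], a5], a3] + [[[[a1, a2], a5], a4], a3] - [[[[a1, a3], a4], a5], a2] + [[[[a1, a3], a5], a4], a2] + [[[[a1, a4], a5], a3], a2] - [[[[a1, a5], a4], a3], a2]
The second composite normalizes to [[[[a1, a2], a3], a4], a5] - [[[[a1, a2], a3], a5], a4] - [[[[a1, a2], a4], a5], a3] + [[[[a1, a2], a5], a4], a3] - [[[[a1, a3], a4], a5], a2] + [[[[a1, a3], a5], a4], a2] + [[[[a1, a4], a5], a3], a2] - [[[[a1, a5], a4], a3], a2]
Identical normal forms: equal.


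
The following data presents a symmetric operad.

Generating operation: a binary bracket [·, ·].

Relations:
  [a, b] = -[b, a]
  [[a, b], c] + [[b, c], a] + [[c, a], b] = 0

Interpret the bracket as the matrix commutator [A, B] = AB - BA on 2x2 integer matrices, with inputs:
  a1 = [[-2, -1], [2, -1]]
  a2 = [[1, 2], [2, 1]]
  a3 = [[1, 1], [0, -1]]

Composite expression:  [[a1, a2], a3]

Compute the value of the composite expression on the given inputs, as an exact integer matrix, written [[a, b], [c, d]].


[[-2, -8], [4, 2]]


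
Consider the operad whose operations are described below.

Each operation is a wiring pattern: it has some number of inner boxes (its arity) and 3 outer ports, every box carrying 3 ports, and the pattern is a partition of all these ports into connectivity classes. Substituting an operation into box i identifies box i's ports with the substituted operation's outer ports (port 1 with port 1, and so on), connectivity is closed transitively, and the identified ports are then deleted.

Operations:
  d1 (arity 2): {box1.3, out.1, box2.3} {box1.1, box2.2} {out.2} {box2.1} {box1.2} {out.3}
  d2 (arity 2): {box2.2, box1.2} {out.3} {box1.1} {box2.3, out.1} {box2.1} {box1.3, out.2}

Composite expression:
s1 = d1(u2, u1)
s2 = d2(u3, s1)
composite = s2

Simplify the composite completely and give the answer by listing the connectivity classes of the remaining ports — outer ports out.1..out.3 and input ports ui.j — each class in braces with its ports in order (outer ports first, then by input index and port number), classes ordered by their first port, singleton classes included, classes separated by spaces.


Two ports join when wires chain via d2-identified ports.
the subtree at d1 composes to {out.1, u1.3, u2.3} {out.2} {out.3} {u1.1} {u1.2, u2.1} {u2.2} on (u2, u1); out.j = own outer ports
the subtree at d2 composes to {out.1} {out.2, u3.3} {out.3} {u1.1} {u1.2, u2.1} {u1.3, u2.3} {u2.2} {u3.1} {u3.2} on (u3, u2, u1); out.j = own outer ports

{out.1} {out.2, u3.3} {out.3} {u1.1} {u1.2, u2.1} {u1.3, u2.3} {u2.2} {u3.1} {u3.2}


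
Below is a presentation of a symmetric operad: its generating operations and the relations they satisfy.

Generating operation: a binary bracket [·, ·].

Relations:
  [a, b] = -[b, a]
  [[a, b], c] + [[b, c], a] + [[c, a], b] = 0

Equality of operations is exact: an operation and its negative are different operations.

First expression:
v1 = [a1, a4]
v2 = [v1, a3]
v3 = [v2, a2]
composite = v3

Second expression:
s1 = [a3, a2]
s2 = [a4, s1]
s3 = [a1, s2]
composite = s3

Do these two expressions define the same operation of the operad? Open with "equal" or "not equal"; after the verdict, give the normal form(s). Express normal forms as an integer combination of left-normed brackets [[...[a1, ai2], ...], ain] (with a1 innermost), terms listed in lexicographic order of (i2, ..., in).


not equal; the first gives [[[a1, a4], a3], a2] and the second [[[a1, a2], a3], a4] - [[[a1, a3], a2], a4] - [[[a1, a4], a2], a3] + [[[a1, a4], a3], a2]

The first expression, normalized: [[[a1, a4], a3], a2]
The second expression, normalized: [[[a1, a2], a3], a4] - [[[a1, a3], a2], a4] - [[[a1, a4], a2], a3] + [[[a1, a4], a3], a2]
They disagree, so not equal.


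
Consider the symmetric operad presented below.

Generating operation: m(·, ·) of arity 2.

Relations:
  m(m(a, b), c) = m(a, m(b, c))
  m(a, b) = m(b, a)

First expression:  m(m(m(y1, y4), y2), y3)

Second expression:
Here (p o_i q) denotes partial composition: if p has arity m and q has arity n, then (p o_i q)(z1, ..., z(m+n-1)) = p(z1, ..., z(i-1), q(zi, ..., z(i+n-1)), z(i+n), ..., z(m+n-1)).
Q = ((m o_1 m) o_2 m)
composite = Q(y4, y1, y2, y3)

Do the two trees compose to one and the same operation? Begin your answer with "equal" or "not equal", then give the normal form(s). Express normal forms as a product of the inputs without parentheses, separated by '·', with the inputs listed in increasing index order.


equal — both sides give y1 · y2 · y3 · y4

The first composite normalizes to y1 · y2 · y3 · y4
The second composite normalizes to y1 · y2 · y3 · y4
The normal forms match — equal.


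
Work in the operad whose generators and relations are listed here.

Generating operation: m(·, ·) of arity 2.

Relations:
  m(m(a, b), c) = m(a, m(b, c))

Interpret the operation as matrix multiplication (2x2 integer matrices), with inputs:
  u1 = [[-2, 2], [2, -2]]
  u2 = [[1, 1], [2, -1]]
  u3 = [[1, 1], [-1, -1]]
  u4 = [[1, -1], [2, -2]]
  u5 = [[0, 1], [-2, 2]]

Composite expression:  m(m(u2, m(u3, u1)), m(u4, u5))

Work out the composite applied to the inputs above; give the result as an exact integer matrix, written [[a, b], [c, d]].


[[0, 0], [0, 0]]


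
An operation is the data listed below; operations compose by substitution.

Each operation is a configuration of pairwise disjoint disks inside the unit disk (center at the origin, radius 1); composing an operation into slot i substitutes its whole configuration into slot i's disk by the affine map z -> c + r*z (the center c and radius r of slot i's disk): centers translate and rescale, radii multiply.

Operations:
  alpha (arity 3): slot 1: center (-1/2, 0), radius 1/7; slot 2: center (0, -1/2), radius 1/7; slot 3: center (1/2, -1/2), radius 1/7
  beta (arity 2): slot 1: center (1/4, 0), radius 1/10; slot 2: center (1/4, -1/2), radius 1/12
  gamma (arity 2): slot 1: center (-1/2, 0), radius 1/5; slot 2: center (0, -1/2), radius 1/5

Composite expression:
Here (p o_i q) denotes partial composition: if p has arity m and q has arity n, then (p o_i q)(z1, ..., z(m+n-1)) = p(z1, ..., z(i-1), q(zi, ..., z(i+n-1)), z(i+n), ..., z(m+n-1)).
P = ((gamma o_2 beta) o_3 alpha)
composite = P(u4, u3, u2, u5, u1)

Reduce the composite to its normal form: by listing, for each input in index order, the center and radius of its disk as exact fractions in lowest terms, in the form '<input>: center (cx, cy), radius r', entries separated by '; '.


Each u-disk chains the slot maps above it in gamma; radii multiply.
input u4: applying the 1 nested substitution gives center (-1/2, 0), radius 1/5
input u3: applying the 2 nested substitutions gives center (1/20, -1/2), radius 1/50
input u2: applying the 3 nested substitutions gives center (1/24, -3/5), radius 1/420
input u5: applying the 3 nested substitutions gives center (1/20, -73/120), radius 1/420
input u1: applying the 3 nested substitutions gives center (7/120, -73/120), radius 1/420

u1: center (7/120, -73/120), radius 1/420; u2: center (1/24, -3/5), radius 1/420; u3: center (1/20, -1/2), radius 1/50; u4: center (-1/2, 0), radius 1/5; u5: center (1/20, -73/120), radius 1/420


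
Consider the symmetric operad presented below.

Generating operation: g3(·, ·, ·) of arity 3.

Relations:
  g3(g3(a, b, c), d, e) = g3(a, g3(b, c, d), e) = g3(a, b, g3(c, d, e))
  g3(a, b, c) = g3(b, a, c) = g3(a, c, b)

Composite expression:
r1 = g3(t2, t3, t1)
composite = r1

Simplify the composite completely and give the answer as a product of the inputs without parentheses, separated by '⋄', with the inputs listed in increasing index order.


Key point: g3 commutes, so take the t-inputs in any fixed order.
g3(t2, t3, t1) spells out as t2 ⋄ t3 ⋄ t1
rearranged into index order: t1 ⋄ t2 ⋄ t3

t1 ⋄ t2 ⋄ t3


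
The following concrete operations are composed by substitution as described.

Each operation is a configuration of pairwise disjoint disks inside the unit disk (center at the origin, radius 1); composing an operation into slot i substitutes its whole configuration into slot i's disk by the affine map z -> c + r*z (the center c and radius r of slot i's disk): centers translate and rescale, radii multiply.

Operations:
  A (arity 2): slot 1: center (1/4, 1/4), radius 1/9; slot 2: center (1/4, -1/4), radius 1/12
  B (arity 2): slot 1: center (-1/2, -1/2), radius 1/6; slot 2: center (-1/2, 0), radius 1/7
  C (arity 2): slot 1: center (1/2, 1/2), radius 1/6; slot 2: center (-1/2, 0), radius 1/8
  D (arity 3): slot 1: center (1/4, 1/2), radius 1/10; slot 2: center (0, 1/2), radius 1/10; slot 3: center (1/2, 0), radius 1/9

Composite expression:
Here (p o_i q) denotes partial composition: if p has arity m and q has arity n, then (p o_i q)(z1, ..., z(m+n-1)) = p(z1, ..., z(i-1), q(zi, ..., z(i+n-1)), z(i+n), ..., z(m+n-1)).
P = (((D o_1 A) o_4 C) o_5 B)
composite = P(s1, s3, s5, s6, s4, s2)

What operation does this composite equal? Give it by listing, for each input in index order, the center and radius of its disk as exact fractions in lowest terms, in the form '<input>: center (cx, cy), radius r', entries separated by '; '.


s1: center (11/40, 21/40), radius 1/90; s2: center (7/16, 0), radius 1/504; s3: center (11/40, 19/40), radius 1/120; s4: center (7/16, -1/144), radius 1/432; s5: center (0, 1/2), radius 1/10; s6: center (5/9, 1/18), radius 1/54

Each s-disk chains the slot maps above it in D; radii multiply.
for s1, the 2-step affine chain lands on center (11/40, 21/40), radius 1/90
for s3, the 2-step affine chain lands on center (11/40, 19/40), radius 1/120
for s5, the 1-step affine chain lands on center (0, 1/2), radius 1/10
for s6, the 2-step affine chain lands on center (5/9, 1/18), radius 1/54
for s4, the 3-step affine chain lands on center (7/16, -1/144), radius 1/432
for s2, the 3-step affine chain lands on center (7/16, 0), radius 1/504


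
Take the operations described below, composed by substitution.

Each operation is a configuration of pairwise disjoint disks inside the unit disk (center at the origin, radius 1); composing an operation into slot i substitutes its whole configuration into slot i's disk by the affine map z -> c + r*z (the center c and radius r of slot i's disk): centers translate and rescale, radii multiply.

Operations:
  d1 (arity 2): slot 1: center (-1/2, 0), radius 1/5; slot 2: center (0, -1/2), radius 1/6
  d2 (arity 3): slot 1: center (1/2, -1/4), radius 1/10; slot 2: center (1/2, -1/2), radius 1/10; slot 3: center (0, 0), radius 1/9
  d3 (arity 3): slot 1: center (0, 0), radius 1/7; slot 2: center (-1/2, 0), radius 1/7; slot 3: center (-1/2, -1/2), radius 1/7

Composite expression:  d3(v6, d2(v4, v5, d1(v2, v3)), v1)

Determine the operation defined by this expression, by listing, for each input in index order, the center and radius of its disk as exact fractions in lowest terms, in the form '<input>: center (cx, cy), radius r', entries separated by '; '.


Affine substitution under d3: radii multiply and v-centers shift.
input v6: composing its 1 substitution step yields center (0, 0), radius 1/7
input v4: composing its 2 substitution steps yields center (-3/7, -1/28), radius 1/70
input v5: composing its 2 substitution steps yields center (-3/7, -1/14), radius 1/70
input v2: composing its 3 substitution steps yields center (-32/63, 0), radius 1/315
input v3: composing its 3 substitution steps yields center (-1/2, -1/126), radius 1/378
input v1: composing its 1 substitution step yields center (-1/2, -1/2), radius 1/7

v1: center (-1/2, -1/2), radius 1/7; v2: center (-32/63, 0), radius 1/315; v3: center (-1/2, -1/126), radius 1/378; v4: center (-3/7, -1/28), radius 1/70; v5: center (-3/7, -1/14), radius 1/70; v6: center (0, 0), radius 1/7


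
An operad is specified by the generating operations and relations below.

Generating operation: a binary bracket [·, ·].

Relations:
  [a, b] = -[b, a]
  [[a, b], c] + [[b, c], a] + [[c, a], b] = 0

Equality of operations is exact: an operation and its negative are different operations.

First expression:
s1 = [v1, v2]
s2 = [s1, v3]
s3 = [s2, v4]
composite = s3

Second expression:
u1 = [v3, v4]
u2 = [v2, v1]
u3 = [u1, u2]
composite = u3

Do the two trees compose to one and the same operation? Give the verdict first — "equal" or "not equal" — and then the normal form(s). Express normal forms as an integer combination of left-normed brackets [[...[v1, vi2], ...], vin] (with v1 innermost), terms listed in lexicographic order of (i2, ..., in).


not equal — first [[[v1, v2], v3], v4], second [[[v1, v2], v3], v4] - [[[v1, v2], v4], v3]

The first composite normalizes to [[[v1, v2], v3], v4]
The second composite normalizes to [[[v1, v2], v3], v4] - [[[v1, v2], v4], v3]
Different reductions; not equal.


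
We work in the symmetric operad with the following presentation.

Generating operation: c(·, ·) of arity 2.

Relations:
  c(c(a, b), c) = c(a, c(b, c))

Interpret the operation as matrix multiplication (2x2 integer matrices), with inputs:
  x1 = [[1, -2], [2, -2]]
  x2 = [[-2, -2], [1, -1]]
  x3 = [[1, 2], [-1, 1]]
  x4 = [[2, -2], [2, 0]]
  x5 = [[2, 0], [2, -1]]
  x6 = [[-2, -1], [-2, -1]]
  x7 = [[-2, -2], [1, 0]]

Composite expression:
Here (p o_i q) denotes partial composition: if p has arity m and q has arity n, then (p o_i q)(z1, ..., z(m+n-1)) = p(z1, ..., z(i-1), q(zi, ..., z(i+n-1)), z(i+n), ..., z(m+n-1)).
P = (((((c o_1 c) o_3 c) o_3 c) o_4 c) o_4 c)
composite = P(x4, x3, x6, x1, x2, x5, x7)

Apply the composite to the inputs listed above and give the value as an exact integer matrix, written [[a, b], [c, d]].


[[-396, -384], [-396, -384]]

c(x4, x3) = [[4, 2], [2, 4]]
c(x1, x2) = [[-4, 0], [-6, -2]]
c(c(x1, x2), x5) = [[-8, 0], [-16, 2]]
c(x6, c(c(x1, x2), x5)) = [[32, -2], [32, -2]]
c(c(x6, c(c(x1, x2), x5)), x7) = [[-66, -64], [-66, -64]]
c(c(x4, x3), c(c(x6, c(c(x1, x2), x5)), x7)) = [[-396, -384], [-396, -384]]


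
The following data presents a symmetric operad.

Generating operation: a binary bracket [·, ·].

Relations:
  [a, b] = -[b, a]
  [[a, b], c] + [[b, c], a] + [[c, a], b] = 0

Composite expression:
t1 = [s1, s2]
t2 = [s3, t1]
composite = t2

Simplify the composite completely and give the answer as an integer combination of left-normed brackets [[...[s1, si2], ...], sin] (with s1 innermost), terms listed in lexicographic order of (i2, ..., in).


A multilinear Lie element is pinned by s1-initial words (s1 innermost).
Composite bracket: [s3, [s1, s2]]
Applying ab - ba throughout gives 4 signed words (2^2 = 4).
Keep just the words that open with s1:
  s1s2s3 appears with sign -1, giving the term -[[s1, s2], s3]

-[[s1, s2], s3]


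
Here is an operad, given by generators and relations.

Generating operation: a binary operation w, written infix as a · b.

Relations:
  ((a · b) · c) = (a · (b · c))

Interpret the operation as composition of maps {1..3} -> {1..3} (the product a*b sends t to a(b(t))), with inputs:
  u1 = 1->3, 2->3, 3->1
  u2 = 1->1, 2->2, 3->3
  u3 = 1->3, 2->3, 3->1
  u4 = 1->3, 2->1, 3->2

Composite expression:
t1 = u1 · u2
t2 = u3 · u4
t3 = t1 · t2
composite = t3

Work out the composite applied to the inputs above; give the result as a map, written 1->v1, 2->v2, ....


(u1 · u2) = 1->3, 2->3, 3->1
(u3 · u4) = 1->1, 2->3, 3->3
((u1 · u2) · (u3 · u4)) = 1->3, 2->1, 3->1

1->3, 2->1, 3->1


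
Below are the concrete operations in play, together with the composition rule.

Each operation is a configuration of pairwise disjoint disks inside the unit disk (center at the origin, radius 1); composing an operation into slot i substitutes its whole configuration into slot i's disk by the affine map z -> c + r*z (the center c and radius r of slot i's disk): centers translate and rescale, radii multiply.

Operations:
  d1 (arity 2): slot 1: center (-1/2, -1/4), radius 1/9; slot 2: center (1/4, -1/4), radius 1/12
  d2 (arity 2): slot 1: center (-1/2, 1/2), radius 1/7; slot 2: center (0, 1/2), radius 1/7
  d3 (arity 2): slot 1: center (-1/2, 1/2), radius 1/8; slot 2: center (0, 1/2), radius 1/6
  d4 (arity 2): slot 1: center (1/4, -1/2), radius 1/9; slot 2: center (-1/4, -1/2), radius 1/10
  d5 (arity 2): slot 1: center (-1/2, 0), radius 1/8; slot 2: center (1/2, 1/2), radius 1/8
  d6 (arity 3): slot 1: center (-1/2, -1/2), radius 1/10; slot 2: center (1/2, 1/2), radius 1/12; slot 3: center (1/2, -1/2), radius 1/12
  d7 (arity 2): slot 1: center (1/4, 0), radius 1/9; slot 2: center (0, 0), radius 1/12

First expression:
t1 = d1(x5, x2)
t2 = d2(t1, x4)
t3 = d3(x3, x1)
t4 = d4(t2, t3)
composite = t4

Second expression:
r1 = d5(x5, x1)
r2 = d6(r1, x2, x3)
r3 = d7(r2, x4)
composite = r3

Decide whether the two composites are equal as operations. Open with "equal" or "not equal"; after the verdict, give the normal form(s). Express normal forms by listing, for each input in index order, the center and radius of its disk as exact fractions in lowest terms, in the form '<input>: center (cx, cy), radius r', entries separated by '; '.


not equal; first: x1: center (-1/4, -9/20), radius 1/60; x2: center (25/126, -113/252), radius 1/756; x3: center (-3/10, -9/20), radius 1/80; x4: center (1/4, -4/9), radius 1/63; x5: center (47/252, -113/252), radius 1/567; second: x1: center (1/5, -1/20), radius 1/720; x2: center (11/36, 1/18), radius 1/108; x3: center (11/36, -1/18), radius 1/108; x4: center (0, 0), radius 1/12; x5: center (17/90, -1/18), radius 1/720


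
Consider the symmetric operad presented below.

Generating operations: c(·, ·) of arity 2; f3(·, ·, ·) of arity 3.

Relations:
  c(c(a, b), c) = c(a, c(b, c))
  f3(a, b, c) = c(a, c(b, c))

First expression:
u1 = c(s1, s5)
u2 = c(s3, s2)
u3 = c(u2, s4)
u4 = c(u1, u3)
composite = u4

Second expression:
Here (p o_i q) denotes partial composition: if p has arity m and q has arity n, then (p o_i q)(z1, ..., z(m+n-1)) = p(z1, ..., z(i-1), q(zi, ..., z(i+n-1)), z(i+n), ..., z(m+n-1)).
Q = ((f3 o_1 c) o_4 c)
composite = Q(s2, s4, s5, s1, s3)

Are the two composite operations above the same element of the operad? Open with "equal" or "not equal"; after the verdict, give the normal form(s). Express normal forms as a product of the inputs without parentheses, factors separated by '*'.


not equal — first s1 * s5 * s3 * s2 * s4, second s2 * s4 * s5 * s1 * s3


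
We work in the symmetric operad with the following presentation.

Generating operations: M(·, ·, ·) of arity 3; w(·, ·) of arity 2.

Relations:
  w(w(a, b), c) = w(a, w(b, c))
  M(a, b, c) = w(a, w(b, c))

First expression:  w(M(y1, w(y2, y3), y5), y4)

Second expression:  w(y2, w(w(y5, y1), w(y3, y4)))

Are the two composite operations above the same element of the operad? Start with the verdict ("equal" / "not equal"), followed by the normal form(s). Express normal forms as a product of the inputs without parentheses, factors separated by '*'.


not equal; first: y1 * y2 * y3 * y5 * y4; second: y2 * y5 * y1 * y3 * y4

The first expression reduces to y1 * y2 * y3 * y5 * y4
The second expression reduces to y2 * y5 * y1 * y3 * y4
They disagree, so not equal.


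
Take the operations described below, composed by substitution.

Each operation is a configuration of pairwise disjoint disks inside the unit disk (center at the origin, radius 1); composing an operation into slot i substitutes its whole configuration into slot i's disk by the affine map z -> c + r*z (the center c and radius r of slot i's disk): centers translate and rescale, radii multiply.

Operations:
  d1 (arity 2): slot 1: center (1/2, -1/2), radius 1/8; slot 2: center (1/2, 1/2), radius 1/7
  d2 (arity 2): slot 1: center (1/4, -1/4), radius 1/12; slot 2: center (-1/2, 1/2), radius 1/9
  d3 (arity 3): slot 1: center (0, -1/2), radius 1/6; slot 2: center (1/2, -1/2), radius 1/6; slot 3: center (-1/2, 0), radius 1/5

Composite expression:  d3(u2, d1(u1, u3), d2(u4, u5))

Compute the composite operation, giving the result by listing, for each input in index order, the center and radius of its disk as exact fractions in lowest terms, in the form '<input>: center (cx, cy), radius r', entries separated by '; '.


u1: center (7/12, -7/12), radius 1/48; u2: center (0, -1/2), radius 1/6; u3: center (7/12, -5/12), radius 1/42; u4: center (-9/20, -1/20), radius 1/60; u5: center (-3/5, 1/10), radius 1/45

Follow each u-input down from d3: c' goes to c + r*c', radius to r*r'.
u2: after 1 affine step, its disk has center (0, -1/2), radius 1/6
u1: after 2 affine steps, its disk has center (7/12, -7/12), radius 1/48
u3: after 2 affine steps, its disk has center (7/12, -5/12), radius 1/42
u4: after 2 affine steps, its disk has center (-9/20, -1/20), radius 1/60
u5: after 2 affine steps, its disk has center (-3/5, 1/10), radius 1/45


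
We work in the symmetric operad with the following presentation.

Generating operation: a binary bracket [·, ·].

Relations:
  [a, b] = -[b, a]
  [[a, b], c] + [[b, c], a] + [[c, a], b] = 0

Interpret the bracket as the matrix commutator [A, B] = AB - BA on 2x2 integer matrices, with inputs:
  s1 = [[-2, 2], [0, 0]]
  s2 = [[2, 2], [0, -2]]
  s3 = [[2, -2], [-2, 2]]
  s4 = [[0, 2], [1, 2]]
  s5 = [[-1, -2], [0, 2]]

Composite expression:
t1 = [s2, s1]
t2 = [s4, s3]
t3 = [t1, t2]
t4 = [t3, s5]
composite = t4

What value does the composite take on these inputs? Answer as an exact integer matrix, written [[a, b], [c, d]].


[[0, 336], [0, 0]]

[s2, s1] = [[0, 12], [0, 0]]
[s4, s3] = [[-2, 4], [-4, 2]]
[[s2, s1], [s4, s3]] = [[-48, 48], [0, 48]]
[[[s2, s1], [s4, s3]], s5] = [[0, 336], [0, 0]]


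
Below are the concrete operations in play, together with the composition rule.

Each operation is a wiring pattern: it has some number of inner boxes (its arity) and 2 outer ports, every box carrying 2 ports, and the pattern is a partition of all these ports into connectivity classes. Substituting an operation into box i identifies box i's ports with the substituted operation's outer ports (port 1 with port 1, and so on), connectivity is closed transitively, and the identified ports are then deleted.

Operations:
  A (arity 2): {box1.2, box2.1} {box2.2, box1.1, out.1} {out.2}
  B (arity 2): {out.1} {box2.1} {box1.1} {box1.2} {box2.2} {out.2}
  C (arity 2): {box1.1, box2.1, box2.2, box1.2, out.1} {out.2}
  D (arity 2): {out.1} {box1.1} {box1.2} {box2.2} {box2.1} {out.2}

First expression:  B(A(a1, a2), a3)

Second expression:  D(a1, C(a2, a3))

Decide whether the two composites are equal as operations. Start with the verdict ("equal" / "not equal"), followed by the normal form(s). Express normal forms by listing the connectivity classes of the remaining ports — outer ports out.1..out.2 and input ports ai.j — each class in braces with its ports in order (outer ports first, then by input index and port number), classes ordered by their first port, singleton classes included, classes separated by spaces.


not equal: they reduce to {out.1} {out.2} {a1.1, a2.2} {a1.2, a2.1} {a3.1} {a3.2} and {out.1} {out.2} {a1.1} {a1.2} {a2.1, a2.2, a3.1, a3.2}

Reducing the first expression gives {out.1} {out.2} {a1.1, a2.2} {a1.2, a2.1} {a3.1} {a3.2}
Reducing the second expression gives {out.1} {out.2} {a1.1} {a1.2} {a2.1, a2.2, a3.1, a3.2}
The normal forms differ: not equal.


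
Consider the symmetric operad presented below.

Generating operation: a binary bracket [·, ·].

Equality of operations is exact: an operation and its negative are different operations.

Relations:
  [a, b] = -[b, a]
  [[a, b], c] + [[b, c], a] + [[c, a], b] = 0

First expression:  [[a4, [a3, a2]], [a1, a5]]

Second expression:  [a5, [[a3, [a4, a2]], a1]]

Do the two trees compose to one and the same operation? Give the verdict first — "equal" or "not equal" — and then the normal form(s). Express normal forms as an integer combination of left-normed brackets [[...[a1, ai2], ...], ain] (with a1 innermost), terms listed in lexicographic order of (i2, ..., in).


not equal — first -[[[[a1, a5], a2], a3], a4] + [[[[a1, a5], a3], a2], a4] + [[[[a1, a5], a4], a2], a3] - [[[[a1, a5], a4], a3], a2], second [[[[a1, a2], a4], a3], a5] - [[[[a1, a3], a2], a4], a5] + [[[[a1, a3], a4], a2], a5] - [[[[a1, a4], a2], a3], a5]

The first expression, normalized: -[[[[a1, a5], a2], a3], a4] + [[[[a1, a5], a3], a2], a4] + [[[[a1, a5], a4], a2], a3] - [[[[a1, a5], a4], a3], a2]
The second expression, normalized: [[[[a1, a2], a4], a3], a5] - [[[[a1, a3], a2], a4], a5] + [[[[a1, a3], a4], a2], a5] - [[[[a1, a4], a2], a3], a5]
The normal forms differ: not equal.


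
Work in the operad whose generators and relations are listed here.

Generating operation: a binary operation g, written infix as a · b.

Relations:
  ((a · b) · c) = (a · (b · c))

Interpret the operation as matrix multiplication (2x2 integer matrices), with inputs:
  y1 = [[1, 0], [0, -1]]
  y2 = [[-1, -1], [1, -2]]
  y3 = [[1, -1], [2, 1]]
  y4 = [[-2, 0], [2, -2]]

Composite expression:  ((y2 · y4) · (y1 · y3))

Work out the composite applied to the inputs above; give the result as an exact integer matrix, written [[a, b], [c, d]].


[[-4, -2], [-14, 2]]

(y2 · y4) = [[0, 2], [-6, 4]]
(y1 · y3) = [[1, -1], [-2, -1]]
((y2 · y4) · (y1 · y3)) = [[-4, -2], [-14, 2]]


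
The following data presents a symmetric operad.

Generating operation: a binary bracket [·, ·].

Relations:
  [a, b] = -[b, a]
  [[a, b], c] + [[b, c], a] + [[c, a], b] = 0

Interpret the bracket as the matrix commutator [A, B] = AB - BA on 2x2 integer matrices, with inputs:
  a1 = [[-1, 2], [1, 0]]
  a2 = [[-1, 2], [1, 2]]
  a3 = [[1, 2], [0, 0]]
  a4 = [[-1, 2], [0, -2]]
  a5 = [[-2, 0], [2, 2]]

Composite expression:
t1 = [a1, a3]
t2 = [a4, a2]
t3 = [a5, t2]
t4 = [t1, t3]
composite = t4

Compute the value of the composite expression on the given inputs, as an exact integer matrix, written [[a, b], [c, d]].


[[16, 0], [-16, -16]]


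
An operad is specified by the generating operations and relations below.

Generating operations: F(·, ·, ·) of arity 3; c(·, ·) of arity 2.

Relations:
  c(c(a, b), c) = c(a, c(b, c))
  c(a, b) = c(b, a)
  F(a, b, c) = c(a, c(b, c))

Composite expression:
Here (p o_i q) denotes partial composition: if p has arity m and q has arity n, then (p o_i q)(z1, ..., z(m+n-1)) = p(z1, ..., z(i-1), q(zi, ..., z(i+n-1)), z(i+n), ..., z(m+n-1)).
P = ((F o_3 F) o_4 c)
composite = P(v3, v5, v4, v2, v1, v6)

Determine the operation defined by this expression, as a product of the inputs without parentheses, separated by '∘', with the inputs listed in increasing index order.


v1 ∘ v2 ∘ v3 ∘ v4 ∘ v5 ∘ v6


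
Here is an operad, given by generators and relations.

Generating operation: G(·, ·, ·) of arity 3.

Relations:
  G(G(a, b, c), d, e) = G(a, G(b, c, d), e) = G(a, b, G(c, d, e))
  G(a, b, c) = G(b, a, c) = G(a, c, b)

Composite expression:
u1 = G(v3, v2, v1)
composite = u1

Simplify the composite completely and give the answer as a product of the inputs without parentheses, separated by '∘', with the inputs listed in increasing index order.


Reordering under G is free, so list the v-inputs canonically.
G(v3, v2, v1) flattens to v3 ∘ v2 ∘ v1
putting the inputs in ascending order: v1 ∘ v2 ∘ v3

v1 ∘ v2 ∘ v3


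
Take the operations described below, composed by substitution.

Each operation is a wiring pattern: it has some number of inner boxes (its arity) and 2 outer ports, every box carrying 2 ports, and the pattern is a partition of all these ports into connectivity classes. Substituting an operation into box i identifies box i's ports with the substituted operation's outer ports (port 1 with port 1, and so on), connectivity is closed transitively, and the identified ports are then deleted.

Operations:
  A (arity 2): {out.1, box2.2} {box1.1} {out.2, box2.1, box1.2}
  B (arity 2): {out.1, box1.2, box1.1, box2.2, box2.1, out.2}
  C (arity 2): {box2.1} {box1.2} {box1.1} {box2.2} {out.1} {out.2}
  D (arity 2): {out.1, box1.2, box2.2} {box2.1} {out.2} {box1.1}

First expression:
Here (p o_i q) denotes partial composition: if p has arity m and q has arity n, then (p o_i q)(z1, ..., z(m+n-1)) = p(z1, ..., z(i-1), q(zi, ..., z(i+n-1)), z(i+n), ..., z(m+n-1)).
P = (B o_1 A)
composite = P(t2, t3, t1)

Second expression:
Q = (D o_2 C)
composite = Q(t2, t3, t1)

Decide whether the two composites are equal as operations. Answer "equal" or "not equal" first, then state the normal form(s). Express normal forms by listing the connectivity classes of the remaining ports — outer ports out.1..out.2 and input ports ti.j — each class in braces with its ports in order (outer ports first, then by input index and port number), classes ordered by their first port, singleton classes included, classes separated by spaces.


not equal; first: {out.1, out.2, t1.1, t1.2, t2.2, t3.1, t3.2} {t2.1}; second: {out.1, t2.2} {out.2} {t1.1} {t1.2} {t2.1} {t3.1} {t3.2}

The first expression reduces to {out.1, out.2, t1.1, t1.2, t2.2, t3.1, t3.2} {t2.1}
The second expression reduces to {out.1, t2.2} {out.2} {t1.1} {t1.2} {t2.1} {t3.1} {t3.2}
They disagree, so not equal.


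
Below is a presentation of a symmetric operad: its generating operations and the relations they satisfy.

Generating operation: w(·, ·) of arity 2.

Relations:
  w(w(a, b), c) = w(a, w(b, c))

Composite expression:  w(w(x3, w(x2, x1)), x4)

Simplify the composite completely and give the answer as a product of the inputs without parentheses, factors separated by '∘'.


x3 ∘ x2 ∘ x1 ∘ x4

Under associativity of w, the answer is the x's in reading order.
w(x2, x1) linearizes to x2 ∘ x1
w(x3, w(x2, x1)) linearizes to x3 ∘ x2 ∘ x1
w(w(x3, w(x2, x1)), x4) linearizes to x3 ∘ x2 ∘ x1 ∘ x4


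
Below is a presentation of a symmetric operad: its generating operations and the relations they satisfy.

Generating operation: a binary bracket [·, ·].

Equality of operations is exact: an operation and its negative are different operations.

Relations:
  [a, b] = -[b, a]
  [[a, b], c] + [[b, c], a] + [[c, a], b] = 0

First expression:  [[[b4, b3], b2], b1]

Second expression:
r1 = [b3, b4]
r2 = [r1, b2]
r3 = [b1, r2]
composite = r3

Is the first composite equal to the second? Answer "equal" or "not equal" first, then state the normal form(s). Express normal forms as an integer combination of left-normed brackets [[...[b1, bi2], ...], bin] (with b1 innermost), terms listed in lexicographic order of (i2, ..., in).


equal: each reduces to -[[[b1, b2], b3], b4] + [[[b1, b2], b4], b3] + [[[b1, b3], b4], b2] - [[[b1, b4], b3], b2]


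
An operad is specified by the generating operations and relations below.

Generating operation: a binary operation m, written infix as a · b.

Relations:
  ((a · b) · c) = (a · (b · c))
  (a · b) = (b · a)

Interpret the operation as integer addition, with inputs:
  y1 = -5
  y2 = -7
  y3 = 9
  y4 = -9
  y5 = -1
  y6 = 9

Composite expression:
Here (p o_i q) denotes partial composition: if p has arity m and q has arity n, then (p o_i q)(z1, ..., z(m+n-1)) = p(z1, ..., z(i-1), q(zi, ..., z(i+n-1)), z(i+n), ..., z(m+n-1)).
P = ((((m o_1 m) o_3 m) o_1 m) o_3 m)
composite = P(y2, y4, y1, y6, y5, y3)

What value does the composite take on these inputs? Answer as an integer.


-4

(y2 · y4) = -16
(y1 · y6) = 4
((y2 · y4) · (y1 · y6)) = -12
(y5 · y3) = 8
(((y2 · y4) · (y1 · y6)) · (y5 · y3)) = -4


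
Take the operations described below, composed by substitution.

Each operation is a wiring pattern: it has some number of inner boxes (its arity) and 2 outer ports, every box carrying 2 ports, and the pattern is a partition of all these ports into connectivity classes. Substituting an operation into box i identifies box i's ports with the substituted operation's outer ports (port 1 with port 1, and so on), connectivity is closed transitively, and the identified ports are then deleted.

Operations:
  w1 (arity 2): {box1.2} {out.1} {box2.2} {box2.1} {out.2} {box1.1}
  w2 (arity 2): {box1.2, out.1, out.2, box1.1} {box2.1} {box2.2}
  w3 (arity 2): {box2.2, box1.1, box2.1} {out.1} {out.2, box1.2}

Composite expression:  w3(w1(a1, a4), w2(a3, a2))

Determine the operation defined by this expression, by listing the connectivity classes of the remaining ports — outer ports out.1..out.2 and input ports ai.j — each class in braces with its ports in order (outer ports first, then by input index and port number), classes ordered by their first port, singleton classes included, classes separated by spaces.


{out.1} {out.2} {a1.1} {a1.2} {a2.1} {a2.2} {a3.1, a3.2} {a4.1} {a4.2}

Two ports join when wires chain via w3-identified ports.
the subtree at w1 composes to {out.1} {out.2} {a1.1} {a1.2} {a4.1} {a4.2} on (a1, a4); out.j = own outer ports
the subtree at w2 composes to {out.1, out.2, a3.1, a3.2} {a2.1} {a2.2} on (a3, a2); out.j = own outer ports
the subtree at w3 composes to {out.1} {out.2} {a1.1} {a1.2} {a2.1} {a2.2} {a3.1, a3.2} {a4.1} {a4.2} on (a1, a4, a3, a2); out.j = own outer ports


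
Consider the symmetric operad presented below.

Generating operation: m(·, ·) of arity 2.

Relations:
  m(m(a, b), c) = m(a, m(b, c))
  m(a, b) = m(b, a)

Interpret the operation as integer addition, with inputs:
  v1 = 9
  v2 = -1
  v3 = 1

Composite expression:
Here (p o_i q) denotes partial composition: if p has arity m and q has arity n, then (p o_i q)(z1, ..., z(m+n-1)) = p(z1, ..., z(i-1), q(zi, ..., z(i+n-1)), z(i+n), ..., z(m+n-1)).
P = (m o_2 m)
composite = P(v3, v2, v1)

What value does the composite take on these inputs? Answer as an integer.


m(v2, v1) = 8
m(v3, m(v2, v1)) = 9

9


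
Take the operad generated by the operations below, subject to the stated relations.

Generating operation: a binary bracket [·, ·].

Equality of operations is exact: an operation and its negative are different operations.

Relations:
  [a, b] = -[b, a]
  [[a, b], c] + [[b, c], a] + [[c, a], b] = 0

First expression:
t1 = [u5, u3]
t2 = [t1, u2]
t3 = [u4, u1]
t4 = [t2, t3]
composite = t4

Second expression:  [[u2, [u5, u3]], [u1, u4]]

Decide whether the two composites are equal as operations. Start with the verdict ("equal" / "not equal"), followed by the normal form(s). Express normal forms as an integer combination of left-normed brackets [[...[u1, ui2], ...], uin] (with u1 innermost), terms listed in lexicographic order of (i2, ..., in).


Normal form of the first expression: [[[[u1, u4], u2], u3], u5] - [[[[u1, u4], u2], u5], u3] - [[[[u1, u4], u3], u5], u2] + [[[[u1, u4], u5], u3], u2]
Normal form of the second expression: [[[[u1, u4], u2], u3], u5] - [[[[u1, u4], u2], u5], u3] - [[[[u1, u4], u3], u5], u2] + [[[[u1, u4], u5], u3], u2]
One common form — equal.

equal; both compose to [[[[u1, u4], u2], u3], u5] - [[[[u1, u4], u2], u5], u3] - [[[[u1, u4], u3], u5], u2] + [[[[u1, u4], u5], u3], u2]


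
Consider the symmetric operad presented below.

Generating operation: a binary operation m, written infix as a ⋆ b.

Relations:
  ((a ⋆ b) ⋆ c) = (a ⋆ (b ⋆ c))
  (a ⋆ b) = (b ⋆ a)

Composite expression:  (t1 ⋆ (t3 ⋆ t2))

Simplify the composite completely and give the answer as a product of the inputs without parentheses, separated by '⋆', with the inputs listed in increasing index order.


t1 ⋆ t2 ⋆ t3

Key point: m commutes, so take the t-inputs in any fixed order.
(t3 ⋆ t2) reduces to t3 ⋆ t2
(t1 ⋆ (t3 ⋆ t2)) reduces to t1 ⋆ t3 ⋆ t2
putting the inputs in ascending order: t1 ⋆ t2 ⋆ t3


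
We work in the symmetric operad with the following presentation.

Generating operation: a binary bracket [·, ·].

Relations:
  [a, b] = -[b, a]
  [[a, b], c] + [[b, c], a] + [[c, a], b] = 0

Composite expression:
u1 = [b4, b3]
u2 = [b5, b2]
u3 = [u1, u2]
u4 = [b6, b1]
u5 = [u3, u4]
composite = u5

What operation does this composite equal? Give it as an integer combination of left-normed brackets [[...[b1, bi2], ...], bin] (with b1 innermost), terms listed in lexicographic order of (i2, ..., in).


-[[[[[b1, b6], b2], b5], b3], b4] + [[[[[b1, b6], b2], b5], b4], b3] + [[[[[b1, b6], b3], b4], b2], b5] - [[[[[b1, b6], b3], b4], b5], b2] - [[[[[b1, b6], b4], b3], b2], b5] + [[[[[b1, b6], b4], b3], b5], b2] + [[[[[b1, b6], b5], b2], b3], b4] - [[[[[b1, b6], b5], b2], b4], b3]

Left-normed coefficients sit on the b1-initial expansion words.
Composite bracket: [[[b4, b3], [b5, b2]], [b6, b1]]
Each bracket splits as ab - ba, giving 32 signed words (2^5 = 32).
Keep just the words that open with b1:
  word b1b6b2b5b3b4 has sign -1, contributing -[[[[[b1, b6], b2], b5], b3], b4]
  word b1b6b2b5b4b3 has sign +1, contributing +[[[[[b1, b6], b2], b5], b4], b3]
  word b1b6b3b4b2b5 has sign +1, contributing +[[[[[b1, b6], b3], b4], b2], b5]
  word b1b6b3b4b5b2 has sign -1, contributing -[[[[[b1, b6], b3], b4], b5], b2]
  word b1b6b4b3b2b5 has sign -1, contributing -[[[[[b1, b6], b4], b3], b2], b5]
  word b1b6b4b3b5b2 has sign +1, contributing +[[[[[b1, b6], b4], b3], b5], b2]
  word b1b6b5b2b3b4 has sign +1, contributing +[[[[[b1, b6], b5], b2], b3], b4]
  word b1b6b5b2b4b3 has sign -1, contributing -[[[[[b1, b6], b5], b2], b4], b3]


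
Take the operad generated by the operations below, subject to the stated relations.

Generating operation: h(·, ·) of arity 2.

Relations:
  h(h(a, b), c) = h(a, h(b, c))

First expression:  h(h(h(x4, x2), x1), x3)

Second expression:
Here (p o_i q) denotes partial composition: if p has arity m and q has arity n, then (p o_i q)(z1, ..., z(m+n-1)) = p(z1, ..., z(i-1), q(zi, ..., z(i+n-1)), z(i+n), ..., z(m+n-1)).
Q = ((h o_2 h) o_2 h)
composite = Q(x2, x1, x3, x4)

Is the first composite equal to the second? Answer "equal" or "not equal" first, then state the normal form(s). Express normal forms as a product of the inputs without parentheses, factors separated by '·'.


not equal; the first gives x4 · x2 · x1 · x3 and the second x2 · x1 · x3 · x4

The first composite normalizes to x4 · x2 · x1 · x3
The second composite normalizes to x2 · x1 · x3 · x4
The normal forms differ: not equal.


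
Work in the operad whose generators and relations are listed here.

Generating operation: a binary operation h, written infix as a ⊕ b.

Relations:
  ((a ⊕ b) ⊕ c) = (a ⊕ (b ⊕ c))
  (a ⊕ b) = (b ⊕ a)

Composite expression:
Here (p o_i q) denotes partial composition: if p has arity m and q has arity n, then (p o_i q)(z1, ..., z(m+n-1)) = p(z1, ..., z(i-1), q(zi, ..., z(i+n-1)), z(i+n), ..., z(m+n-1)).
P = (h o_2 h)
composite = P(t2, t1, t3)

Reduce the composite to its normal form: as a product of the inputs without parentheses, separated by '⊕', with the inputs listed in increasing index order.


Both nesting and order wash out for h; what remains is which t's occur.
(t1 ⊕ t3) collapses to t1 ⊕ t3
(t2 ⊕ (t1 ⊕ t3)) collapses to t2 ⊕ t1 ⊕ t3
the factors in increasing index order: t1 ⊕ t2 ⊕ t3

t1 ⊕ t2 ⊕ t3


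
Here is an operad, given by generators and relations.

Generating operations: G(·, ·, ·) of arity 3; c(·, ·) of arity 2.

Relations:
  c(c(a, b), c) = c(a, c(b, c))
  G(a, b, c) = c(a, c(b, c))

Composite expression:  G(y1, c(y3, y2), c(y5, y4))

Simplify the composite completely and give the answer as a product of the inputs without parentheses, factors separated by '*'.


y1 * y3 * y2 * y5 * y4

Under associativity of G, the answer is the y's in reading order.
c(y3, y2) unparenthesizes to y3 * y2
c(y5, y4) unparenthesizes to y5 * y4
G(y1, c(y3, y2), c(y5, y4)) unparenthesizes to y1 * y3 * y2 * y5 * y4
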